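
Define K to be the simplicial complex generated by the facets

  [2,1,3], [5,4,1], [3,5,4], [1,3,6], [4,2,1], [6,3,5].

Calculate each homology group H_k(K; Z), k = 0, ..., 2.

H_0 = Z,  H_1 = Z,  H_2 = 0.

Take the total order 1 < 2 < 3 < 4 < 5 < 6 on the vertex set. Then K (dimension 2) consists of the simplices:

  0-simplices (6): [1], [2], [3], [4], [5], [6]
  1-simplices (12): [1,2], [1,3], [1,4], [1,5], [1,6], [2,3], [2,4], [3,4], [3,5], [3,6], [4,5], [5,6]
  2-simplices (6): [1,2,3], [1,2,4], [1,3,6], [1,4,5], [3,4,5], [3,5,6]

so the chain groups are C_0 ≅ Z^6, C_1 ≅ Z^12, C_2 ≅ Z^6.

The boundary map ∂_1: C_1 → C_0 is given by ∂[p,q] = [q] − [p].
The resulting 6×12 matrix has rank 5, and its Smith normal form has invariant factors (1,1,1,1,1).

The boundary map ∂_2: C_2 → C_1 maps a triangle to the signed sum of its edges. For instance
  ∂[1,4,5] = [4,5] − [1,5] + [1,4],
  ∂[3,4,5] = [4,5] − [3,5] + [3,4].
This gives a 12×6 integer matrix of rank 6; reducing to Smith normal form yields diagonal entries (1,1,1,1,1,1).

Now H_k = ker ∂_k / im ∂_{k+1}, so:

  H_0: rank C_0 − rank ∂_1 = 6 − 5 = 1, and the invariant factors of ∂_1 are all 1, so H_0 ≅ Z.
  H_1: rank ker ∂_1 − rank ∂_2 = (12 − 5) − 6 = 1, and the invariant factors of ∂_2 are all 1, so H_1 ≅ Z.
  H_2: rank ker ∂_2 − rank ∂_3 = (6 − 6) − 0 = 0, and there is no ∂_3, so H_2 ≅ 0.

(K is a triangulation of the cylinder S^1 x I.)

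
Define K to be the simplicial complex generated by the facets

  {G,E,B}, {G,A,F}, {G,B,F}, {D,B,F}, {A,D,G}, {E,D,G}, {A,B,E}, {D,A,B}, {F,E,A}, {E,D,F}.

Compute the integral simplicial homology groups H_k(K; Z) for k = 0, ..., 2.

H_0 = Z,  H_1 = Z/2,  H_2 = 0.

We work with the vertex ordering A < B < D < E < F < G. The simplices of K, each written with vertices in increasing order, are:

  0-simplices (6): A, B, D, E, F, G
  1-simplices (15): AB, AD, AE, AF, AG, BD, BE, BF, BG, DE, DF, DG, EF, EG, FG
  2-simplices (10): ABD, ABE, ADG, AEF, AFG, BDF, BEG, BFG, DEF, DEG

so the chain groups are C_0 ≅ Z^6, C_1 ≅ Z^15, C_2 ≅ Z^10.

The boundary map ∂_1: C_1 → C_0 maps an edge to its endpoints' difference, ∂[p,q] = q − p. For instance
  ∂DG = G − D.
The 6×15 boundary matrix has rank 5 and Smith normal form diag(1,1,1,1,1).

The boundary map ∂_2: C_2 → C_1 maps a triangle to the signed sum of its edges. For instance
  ∂AFG = FG − AG + AF,
  ∂AEF = EF − AF + AE.
The 15×10 boundary matrix has rank 10 and Smith normal form diag(1,1,1,1,1,1,1,1,1,2).

Now H_k = ker ∂_k / im ∂_{k+1}, so:

  H_0: rank C_0 − rank ∂_1 = 6 − 5 = 1, and the invariant factors of ∂_1 are all 1, so H_0 ≅ Z.
  H_1: rank ker ∂_1 − rank ∂_2 = (15 − 5) − 10 = 0, and ∂_2 has invariant factor 2 > 1, so H_1 ≅ Z/2.
  H_2: rank ker ∂_2 − rank ∂_3 = (10 − 10) − 0 = 0, and there is no ∂_3, so H_2 ≅ 0.

As a check, the Euler characteristic is 6 − 15 + 10 = 1, which agrees with 1 − 0 + 0 = 1.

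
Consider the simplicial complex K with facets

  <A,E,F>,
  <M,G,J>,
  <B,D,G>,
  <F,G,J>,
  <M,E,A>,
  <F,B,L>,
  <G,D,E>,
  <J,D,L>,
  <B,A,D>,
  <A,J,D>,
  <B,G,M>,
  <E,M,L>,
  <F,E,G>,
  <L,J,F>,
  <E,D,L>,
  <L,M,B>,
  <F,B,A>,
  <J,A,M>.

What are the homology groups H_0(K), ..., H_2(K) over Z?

Fix the vertex order A < B < D < E < F < G < J < L < M and write every simplex with vertices in increasing order. Then dim K = 2 and the simplices of K are:

  0-simplices (9): A, B, D, E, F, G, J, L, M
  1-simplices (27): AB, AD, AE, AF, AJ, AM, BD, BF, BG, BL, BM, DE, DG, DJ, DL, EF, EG, EL, EM, FG, FJ, FL, GJ, GM, JL, JM, LM
  2-simplices (18): ABD, ABF, ADJ, AEF, AEM, AJM, BDG, BFL, BGM, BLM, DEG, DEL, DJL, EFG, ELM, FGJ, FJL, GJM

so the chain groups are C_0 ≅ Z^9, C_1 ≅ Z^27, C_2 ≅ Z^18.

∂_1: C_1 → C_0 maps an edge to its endpoints' difference, ∂[p,q] = q − p. For instance
  ∂JL = L − J.
This gives a 9×27 integer matrix of rank 8; reducing to Smith normal form yields diagonal entries (1,1,1,1,1,1,1,1).

Boundary ∂_2: C_2 → C_1 maps a triangle to the signed sum of its edges. For instance
  ∂DEG = EG − DG + DE,
  ∂DJL = JL − DL + DJ.
This gives a 27×18 integer matrix of rank 17; reducing to Smith normal form yields diagonal entries (1,1,1,1,1,1,1,1,1,1,1,1,1,1,1,1,1).

Now H_k = ker ∂_k / im ∂_{k+1}, so:

  H_0: rank C_0 − rank ∂_1 = 9 − 8 = 1, and the invariant factors of ∂_1 are all 1, so H_0 = Z.
  H_1: rank ker ∂_1 − rank ∂_2 = (27 − 8) − 17 = 2, and the invariant factors of ∂_2 are all 1, so H_1 = Z^2.
  H_2: rank ker ∂_2 − rank ∂_3 = (18 − 17) − 0 = 1, and there is no ∂_3, so H_2 = Z.

As a check, the Euler characteristic is 9 − 27 + 18 = 0, which agrees with 1 − 2 + 1 = 0.

H_0 = Z,  H_1 = Z^2,  H_2 = Z.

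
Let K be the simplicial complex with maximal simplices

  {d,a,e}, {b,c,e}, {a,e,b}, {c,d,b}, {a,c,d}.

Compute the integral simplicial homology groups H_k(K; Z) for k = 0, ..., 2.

H_0 ≅ Z,  H_1 ≅ Z,  H_2 = 0.

Fix the vertex order a < b < c < d < e and write every simplex with vertices in increasing order. Then dim K = 2 and the simplices of K are:

  0-simplices (5): a, b, c, d, e
  1-simplices (10): ab, ac, ad, ae, bc, bd, be, cd, ce, de
  2-simplices (5): abe, acd, ade, bcd, bce

Hence C_0 ≅ Z^5, C_1 ≅ Z^10, C_2 ≅ Z^5.

The boundary map ∂_1: C_1 → C_0 is given by ∂[p,q] = [q] − [p]. For instance
  ∂be = e − b.
This gives a 5×10 integer matrix of rank 4; reducing to Smith normal form yields diagonal entries (1,1,1,1).

∂_2: C_2 → C_1 sends each 2-simplex [p,q,r] to [q,r] − [p,r] + [p,q]. For instance
  ∂bcd = cd − bd + bc,
  ∂ade = de − ae + ad.
The resulting 10×5 matrix has rank 5, and its Smith normal form has invariant factors (1,1,1,1,1).

Reading off H_k = ker ∂_k / im ∂_{k+1}:

  H_0: rank C_0 − rank ∂_1 = 5 − 4 = 1, and the invariant factors of ∂_1 are all 1, so H_0 ≅ Z.
  H_1: rank ker ∂_1 − rank ∂_2 = (10 − 4) − 5 = 1, and the invariant factors of ∂_2 are all 1, so H_1 ≅ Z.
  H_2: rank ker ∂_2 − rank ∂_3 = (5 − 5) − 0 = 0, and there is no ∂_3, so H_2 ≅ 0.

As a check, the Euler characteristic is 5 − 10 + 5 = 0, which agrees with 1 − 1 + 0 = 0.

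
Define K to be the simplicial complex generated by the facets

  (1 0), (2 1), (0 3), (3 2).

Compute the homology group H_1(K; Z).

H_1 = Z.

Fix the vertex order 0 < 1 < 2 < 3 and write every simplex with vertices in increasing order. Then dim K = 1 and the simplices of K are:

  0-simplices (4): [0], [1], [2], [3]
  1-simplices (4): [0,1], [0,3], [1,2], [2,3]

so the chain groups are C_0 ≅ Z^4, C_1 ≅ Z^4.

∂_1: C_1 → C_0 maps an edge to its endpoints' difference, ∂[p,q] = q − p.
As a 4×4 matrix over Z this has rank 3, with invariant factors (1,1,1).

Reading off H_k = ker ∂_k / im ∂_{k+1}:

  H_1: rank ker ∂_1 − rank ∂_2 = (4 − 3) − 0 = 1, and there is no ∂_2, so H_1 ≅ Z.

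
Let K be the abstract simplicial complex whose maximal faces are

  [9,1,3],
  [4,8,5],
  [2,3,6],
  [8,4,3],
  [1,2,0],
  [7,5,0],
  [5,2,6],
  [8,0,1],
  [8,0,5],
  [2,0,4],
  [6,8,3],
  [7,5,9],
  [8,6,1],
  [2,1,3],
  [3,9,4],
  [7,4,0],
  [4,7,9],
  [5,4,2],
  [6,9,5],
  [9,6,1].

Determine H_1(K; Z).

Fix the vertex order 0 < 1 < 2 < 3 < 4 < 5 < 6 < 7 < 8 < 9 and write every simplex with vertices in increasing order. Then dim K = 2 and the simplices of K are:

  0-simplices (10): [0], [1], [2], [3], [4], [5], [6], [7], [8], [9]
  1-simplices (30): (30 of them)
  2-simplices (20): (20 of them)

giving chain groups C_0 ≅ Z^10, C_1 ≅ Z^30, C_2 ≅ Z^20.

Boundary ∂_1: C_1 → C_0 sends each edge [p,q] (with p < q) to q − p.
The resulting 10×30 matrix has rank 9, and its Smith normal form has invariant factors (1,1,1,1,1,1,1,1,1).

The boundary map ∂_2: C_2 → C_1 acts by ∂[p,q,r] = [q,r] − [p,r] + [p,q]. For instance
  ∂[5,7,9] = [7,9] − [5,9] + [5,7],
  ∂[2,4,5] = [4,5] − [2,5] + [2,4].
As a 30×20 matrix over Z this has rank 20, with invariant factors (1,1,1,1,1,1,1,1,1,1,1,1,1,1,1,1,1,1,1,2).

Computing H_k = (kernel of ∂_k) / (image of ∂_{k+1}):

  H_1: rank ker ∂_1 − rank ∂_2 = (30 − 9) − 20 = 1, and ∂_2 has invariant factor 2 > 1, so H_1 = Z ⊕ Z/2.

H_1 = Z ⊕ Z/2.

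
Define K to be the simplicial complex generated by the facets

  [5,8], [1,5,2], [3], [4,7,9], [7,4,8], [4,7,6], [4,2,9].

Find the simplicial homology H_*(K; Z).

H_0 ≅ Z^2,  H_1 ≅ Z,  H_2 = 0.

Fix the vertex order 1 < 2 < 3 < 4 < 5 < 6 < 7 < 8 < 9 and write every simplex with vertices in increasing order. Then dim K = 2 and the simplices of K are:

  0-simplices (9): [1], [2], [3], [4], [5], [6], [7], [8], [9]
  1-simplices (13): [1,2], [1,5], [2,4], [2,5], [2,9], [4,6], [4,7], [4,8], [4,9], [5,8], [6,7], [7,8], [7,9]
  2-simplices (5): [1,2,5], [2,4,9], [4,6,7], [4,7,8], [4,7,9]

so the chain groups are C_0 ≅ Z^9, C_1 ≅ Z^13, C_2 ≅ Z^5.

∂_1: C_1 → C_0 maps an edge to its endpoints' difference, ∂[p,q] = q − p. For instance
  ∂[4,7] = [7] − [4].
The 9×13 boundary matrix has rank 7 and Smith normal form diag(1,1,1,1,1,1,1).

∂_2: C_2 → C_1 sends each 2-simplex [p,q,r] to [q,r] − [p,r] + [p,q]. For instance
  ∂[1,2,5] = [2,5] − [1,5] + [1,2],
  ∂[2,4,9] = [4,9] − [2,9] + [2,4].
The 13×5 boundary matrix has rank 5 and Smith normal form diag(1,1,1,1,1).

Computing H_k = (kernel of ∂_k) / (image of ∂_{k+1}):

  H_0: rank C_0 − rank ∂_1 = 9 − 7 = 2, and the invariant factors of ∂_1 are all 1, so H_0 = Z^2.
  H_1: rank ker ∂_1 − rank ∂_2 = (13 − 7) − 5 = 1, and the invariant factors of ∂_2 are all 1, so H_1 = Z.
  H_2: rank ker ∂_2 − rank ∂_3 = (5 − 5) − 0 = 0, and there is no ∂_3, so H_2 = 0.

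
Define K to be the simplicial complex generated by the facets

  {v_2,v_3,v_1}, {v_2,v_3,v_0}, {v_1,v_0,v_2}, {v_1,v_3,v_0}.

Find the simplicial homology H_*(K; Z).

Fix the vertex order v_0 < v_1 < v_2 < v_3 and write every simplex with vertices in increasing order. Then dim K = 2 and the simplices of K are:

  0-simplices (4): [v_0], [v_1], [v_2], [v_3]
  1-simplices (6): [v_0,v_1], [v_0,v_2], [v_0,v_3], [v_1,v_2], [v_1,v_3], [v_2,v_3]
  2-simplices (4): [v_0,v_1,v_2], [v_0,v_1,v_3], [v_0,v_2,v_3], [v_1,v_2,v_3]

giving chain groups C_0 ≅ Z^4, C_1 ≅ Z^6, C_2 ≅ Z^4.

∂_1: C_1 → C_0 maps an edge to its endpoints' difference, ∂[p,q] = q − p.
The 4×6 boundary matrix has rank 3 and Smith normal form diag(1,1,1).

The boundary map ∂_2: C_2 → C_1 acts by ∂[p,q,r] = [q,r] − [p,r] + [p,q]. For instance
  ∂[v_1,v_2,v_3] = [v_2,v_3] − [v_1,v_3] + [v_1,v_2],
  ∂[v_0,v_2,v_3] = [v_2,v_3] − [v_0,v_3] + [v_0,v_2].
As a 6×4 matrix over Z this has rank 3, with invariant factors (1,1,1).

Reading off H_k = ker ∂_k / im ∂_{k+1}:

  H_0: rank C_0 − rank ∂_1 = 4 − 3 = 1, and the invariant factors of ∂_1 are all 1, so H_0 = Z.
  H_1: rank ker ∂_1 − rank ∂_2 = (6 − 3) − 3 = 0, and the invariant factors of ∂_2 are all 1, so H_1 = 0.
  H_2: rank ker ∂_2 − rank ∂_3 = (4 − 3) − 0 = 1, and there is no ∂_3, so H_2 = Z.

H_0 = Z,  H_1 = 0,  H_2 = Z.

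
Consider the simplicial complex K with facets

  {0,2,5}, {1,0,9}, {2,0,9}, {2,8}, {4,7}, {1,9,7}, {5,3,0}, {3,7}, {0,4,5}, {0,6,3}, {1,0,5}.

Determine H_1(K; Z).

H_1 ≅ Z^2.

Order the vertices as 0 < 1 < 2 < 3 < 4 < 5 < 6 < 7 < 8 < 9. Listing each simplex with vertices in this order, K has dimension 2 with simplices:

  0-simplices (10): [0], [1], [2], [3], [4], [5], [6], [7], [8], [9]
  1-simplices (19): [0,1], [0,2], [0,3], [0,4], [0,5], [0,6], [0,9], [1,5], [1,7], [1,9], [2,5], [2,8], [2,9], [3,5], [3,6], [3,7], [4,5], [4,7], [7,9]
  2-simplices (8): [0,1,5], [0,1,9], [0,2,5], [0,2,9], [0,3,5], [0,3,6], [0,4,5], [1,7,9]

so the chain groups are C_0 ≅ Z^10, C_1 ≅ Z^19, C_2 ≅ Z^8.

∂_1: C_1 → C_0 maps an edge to its endpoints' difference, ∂[p,q] = q − p.
As a 10×19 matrix over Z this has rank 9, with invariant factors (1,1,1,1,1,1,1,1,1).

Boundary ∂_2: C_2 → C_1 acts by ∂[p,q,r] = [q,r] − [p,r] + [p,q]. For instance
  ∂[0,1,5] = [1,5] − [0,5] + [0,1],
  ∂[0,3,5] = [3,5] − [0,5] + [0,3].
The 19×8 boundary matrix has rank 8 and Smith normal form diag(1,1,1,1,1,1,1,1).

From H_k ≅ ker(∂_k) / im(∂_{k+1}) we obtain:

  H_1: rank ker ∂_1 − rank ∂_2 = (19 − 9) − 8 = 2, and the invariant factors of ∂_2 are all 1, so H_1 = Z^2.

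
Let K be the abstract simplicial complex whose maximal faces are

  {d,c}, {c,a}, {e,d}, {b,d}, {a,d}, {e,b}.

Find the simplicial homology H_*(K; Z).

H_0 = Z,  H_1 = Z^2.

We work with the vertex ordering a < b < c < d < e. The simplices of K, each written with vertices in increasing order, are:

  0-simplices (5): a, b, c, d, e
  1-simplices (6): ac, ad, bd, be, cd, de

so the chain groups are C_0 ≅ Z^5, C_1 ≅ Z^6.

∂_1: C_1 → C_0 is given by ∂[p,q] = [q] − [p]. For instance
  ∂de = e − d.
The 5×6 boundary matrix has rank 4 and Smith normal form diag(1,1,1,1).

Computing H_k = (kernel of ∂_k) / (image of ∂_{k+1}):

  H_0: rank C_0 − rank ∂_1 = 5 − 4 = 1, and the invariant factors of ∂_1 are all 1, so H_0 ≅ Z.
  H_1: rank ker ∂_1 − rank ∂_2 = (6 − 4) − 0 = 2, and there is no ∂_2, so H_1 ≅ Z^2.

As a check, the Euler characteristic is 5 − 6 = -1, which agrees with 1 − 2 = -1.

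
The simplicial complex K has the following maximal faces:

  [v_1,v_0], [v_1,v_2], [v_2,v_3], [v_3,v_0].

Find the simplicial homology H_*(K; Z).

H_0 = Z,  H_1 = Z.

Fix the vertex order v_0 < v_1 < v_2 < v_3 and write every simplex with vertices in increasing order. Then dim K = 1 and the simplices of K are:

  0-simplices (4): [v_0], [v_1], [v_2], [v_3]
  1-simplices (4): [v_0,v_1], [v_0,v_3], [v_1,v_2], [v_2,v_3]

giving chain groups C_0 ≅ Z^4, C_1 ≅ Z^4.

Boundary ∂_1: C_1 → C_0 is given by ∂[p,q] = [q] − [p].
The 4×4 boundary matrix has rank 3 and Smith normal form diag(1,1,1).

Now H_k = ker ∂_k / im ∂_{k+1}, so:

  H_0: rank C_0 − rank ∂_1 = 4 − 3 = 1, and the invariant factors of ∂_1 are all 1, so H_0 ≅ Z.
  H_1: rank ker ∂_1 − rank ∂_2 = (4 − 3) − 0 = 1, and there is no ∂_2, so H_1 ≅ Z.

As a check, the Euler characteristic is 4 − 4 = 0, which agrees with 1 − 1 = 0.
(K is a triangulation of the circle S^1.)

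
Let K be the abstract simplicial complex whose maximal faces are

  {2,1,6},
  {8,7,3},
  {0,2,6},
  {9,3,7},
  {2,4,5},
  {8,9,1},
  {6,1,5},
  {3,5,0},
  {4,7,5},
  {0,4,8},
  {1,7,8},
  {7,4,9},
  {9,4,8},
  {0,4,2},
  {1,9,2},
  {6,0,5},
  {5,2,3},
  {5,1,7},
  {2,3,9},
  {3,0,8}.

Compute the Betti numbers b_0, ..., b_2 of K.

Take the total order 0 < 1 < 2 < 3 < 4 < 5 < 6 < 7 < 8 < 9 on the vertex set. Then K (dimension 2) consists of the simplices:

  0-simplices (10): [0], [1], [2], [3], [4], [5], [6], [7], [8], [9]
  1-simplices (30): (30 of them)
  2-simplices (20): (20 of them)

giving chain groups C_0 ≅ Z^10, C_1 ≅ Z^30, C_2 ≅ Z^20.

The boundary map ∂_1: C_1 → C_0 is given by ∂[p,q] = [q] − [p].
This gives a 10×30 integer matrix of rank 9; reducing to Smith normal form yields diagonal entries (1,1,1,1,1,1,1,1,1).

Boundary ∂_2: C_2 → C_1 sends each 2-simplex [p,q,r] to [q,r] − [p,r] + [p,q]. For instance
  ∂[1,5,6] = [5,6] − [1,6] + [1,5],
  ∂[0,3,5] = [3,5] − [0,5] + [0,3].
As a 30×20 matrix over Z this has rank 20, with invariant factors (1,1,1,1,1,1,1,1,1,1,1,1,1,1,1,1,1,1,1,2).

Now H_k = ker ∂_k / im ∂_{k+1}, so:

  H_0: rank C_0 − rank ∂_1 = 10 − 9 = 1, and the invariant factors of ∂_1 are all 1, so H_0 = Z.
  H_1: rank ker ∂_1 − rank ∂_2 = (30 − 9) − 20 = 1, and ∂_2 has invariant factor 2 > 1, so H_1 = Z ⊕ Z/2Z.
  H_2: rank ker ∂_2 − rank ∂_3 = (20 − 20) − 0 = 0, and there is no ∂_3, so H_2 = 0.

As a check, the Euler characteristic is 10 − 30 + 20 = 0, which agrees with 1 − 1 + 0 = 0.
(K is a triangulation of the Klein bottle.)

Hence the Betti numbers are b_0 = 1, b_1 = 1, b_2 = 0.

b_0 = 1, b_1 = 1, b_2 = 0.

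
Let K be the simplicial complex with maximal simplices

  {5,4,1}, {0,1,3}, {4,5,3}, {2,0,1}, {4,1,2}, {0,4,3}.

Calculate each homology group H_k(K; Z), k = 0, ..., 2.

Order the vertices as 0 < 1 < 2 < 3 < 4 < 5. Listing each simplex with vertices in this order, K has dimension 2 with simplices:

  0-simplices (6): [0], [1], [2], [3], [4], [5]
  1-simplices (12): [0,1], [0,2], [0,3], [0,4], [1,2], [1,3], [1,4], [1,5], [2,4], [3,4], [3,5], [4,5]
  2-simplices (6): [0,1,2], [0,1,3], [0,3,4], [1,2,4], [1,4,5], [3,4,5]

so the chain groups are C_0 ≅ Z^6, C_1 ≅ Z^12, C_2 ≅ Z^6.

Boundary ∂_1: C_1 → C_0 maps an edge to its endpoints' difference, ∂[p,q] = q − p.
The resulting 6×12 matrix has rank 5, and its Smith normal form has invariant factors (1,1,1,1,1).

Boundary ∂_2: C_2 → C_1 sends each 2-simplex [p,q,r] to [q,r] − [p,r] + [p,q]. For instance
  ∂[1,4,5] = [4,5] − [1,5] + [1,4],
  ∂[0,1,2] = [1,2] − [0,2] + [0,1].
The 12×6 boundary matrix has rank 6 and Smith normal form diag(1,1,1,1,1,1).

Now H_k = ker ∂_k / im ∂_{k+1}, so:

  H_0: rank C_0 − rank ∂_1 = 6 − 5 = 1, and the invariant factors of ∂_1 are all 1, so H_0 ≅ Z.
  H_1: rank ker ∂_1 − rank ∂_2 = (12 − 5) − 6 = 1, and the invariant factors of ∂_2 are all 1, so H_1 ≅ Z.
  H_2: rank ker ∂_2 − rank ∂_3 = (6 − 6) − 0 = 0, and there is no ∂_3, so H_2 ≅ 0.

H_0 ≅ Z,  H_1 ≅ Z,  H_2 = 0.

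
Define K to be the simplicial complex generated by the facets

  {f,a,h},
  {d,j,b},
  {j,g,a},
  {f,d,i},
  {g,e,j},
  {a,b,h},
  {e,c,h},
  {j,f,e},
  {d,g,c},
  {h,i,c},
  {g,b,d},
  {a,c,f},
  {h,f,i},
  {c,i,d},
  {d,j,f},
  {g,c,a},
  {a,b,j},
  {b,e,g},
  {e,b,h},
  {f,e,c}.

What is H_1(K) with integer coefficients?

Take the total order a < b < c < d < e < f < g < h < i < j on the vertex set. Then K (dimension 2) consists of the simplices:

  0-simplices (10): a, b, c, d, e, f, g, h, i, j
  1-simplices (30): ab, ac, af, ag, ah, aj, bd, be, bg, bh, bj, cd, ce, cf, cg, ch, ci, df, dg, di, dj, ef, eg, eh, ej, fh, fi, fj, gj, hi
  2-simplices (20): abh, abj, acf, acg, afh, agj, bdg, bdj, beg, beh, cdg, cdi, cef, ceh, chi, dfi, dfj, efj, egj, fhi

Hence C_0 ≅ Z^10, C_1 ≅ Z^30, C_2 ≅ Z^20.

Boundary ∂_1: C_1 → C_0 sends each edge [p,q] (with p < q) to q − p. For instance
  ∂df = f − d.
The resulting 10×30 matrix has rank 9, and its Smith normal form has invariant factors (1,1,1,1,1,1,1,1,1).

Boundary ∂_2: C_2 → C_1 acts by ∂[p,q,r] = [q,r] − [p,r] + [p,q]. For instance
  ∂egj = gj − ej + eg,
  ∂abh = bh − ah + ab.
As a 30×20 matrix over Z this has rank 20, with invariant factors (1,1,1,1,1,1,1,1,1,1,1,1,1,1,1,1,1,1,1,2).

Reading off H_k = ker ∂_k / im ∂_{k+1}:

  H_1: rank ker ∂_1 − rank ∂_2 = (30 − 9) − 20 = 1, and ∂_2 has invariant factor 2 > 1, so H_1 ≅ Z ⊕ Z/2.

H_1 ≅ Z ⊕ Z/2.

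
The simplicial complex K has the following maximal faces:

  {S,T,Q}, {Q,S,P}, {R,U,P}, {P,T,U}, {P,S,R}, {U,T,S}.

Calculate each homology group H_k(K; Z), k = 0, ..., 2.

K has 6 vertices, 12 edges, 6 triangles.
rank ∂_0 = 0, rank ∂_1 = 5 ⇒ b_0 = 6 − 0 − 5 = 1; all invariant factors of ∂_1 are 1 so no torsion. So H_0 ≅ Z.
rank ∂_1 = 5, rank ∂_2 = 6 ⇒ b_1 = 12 − 5 − 6 = 1; all invariant factors of ∂_2 are 1 so no torsion. So H_1 ≅ Z.
rank ∂_2 = 6, rank ∂_3 = 0 ⇒ b_2 = 6 − 6 − 0 = 0. So H_2 ≅ 0.

H_0 = Z,  H_1 = Z,  H_2 = 0.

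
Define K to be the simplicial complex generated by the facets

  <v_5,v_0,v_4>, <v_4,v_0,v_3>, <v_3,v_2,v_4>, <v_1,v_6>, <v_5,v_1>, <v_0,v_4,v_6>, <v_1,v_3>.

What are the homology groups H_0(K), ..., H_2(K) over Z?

We work with the vertex ordering v_0 < v_1 < v_2 < v_3 < v_4 < v_5 < v_6. The simplices of K, each written with vertices in increasing order, are:

  0-simplices (7): [v_0], [v_1], [v_2], [v_3], [v_4], [v_5], [v_6]
  1-simplices (12): [v_0,v_3], [v_0,v_4], [v_0,v_5], [v_0,v_6], [v_1,v_3], [v_1,v_5], [v_1,v_6], [v_2,v_3], [v_2,v_4], [v_3,v_4], [v_4,v_5], [v_4,v_6]
  2-simplices (4): [v_0,v_3,v_4], [v_0,v_4,v_5], [v_0,v_4,v_6], [v_2,v_3,v_4]

Hence C_0 ≅ Z^7, C_1 ≅ Z^12, C_2 ≅ Z^4.

Boundary ∂_1: C_1 → C_0 sends each edge [p,q] (with p < q) to q − p.
This gives a 7×12 integer matrix of rank 6; reducing to Smith normal form yields diagonal entries (1,1,1,1,1,1).

Boundary ∂_2: C_2 → C_1 sends each 2-simplex [p,q,r] to [q,r] − [p,r] + [p,q]. For instance
  ∂[v_0,v_3,v_4] = [v_3,v_4] − [v_0,v_4] + [v_0,v_3],
  ∂[v_2,v_3,v_4] = [v_3,v_4] − [v_2,v_4] + [v_2,v_3].
This gives a 12×4 integer matrix of rank 4; reducing to Smith normal form yields diagonal entries (1,1,1,1).

From H_k ≅ ker(∂_k) / im(∂_{k+1}) we obtain:

  H_0: rank C_0 − rank ∂_1 = 7 − 6 = 1, and the invariant factors of ∂_1 are all 1, so H_0 ≅ Z.
  H_1: rank ker ∂_1 − rank ∂_2 = (12 − 6) − 4 = 2, and the invariant factors of ∂_2 are all 1, so H_1 ≅ Z^2.
  H_2: rank ker ∂_2 − rank ∂_3 = (4 − 4) − 0 = 0, and there is no ∂_3, so H_2 ≅ 0.

H_0 = Z,  H_1 = Z^2,  H_2 = 0.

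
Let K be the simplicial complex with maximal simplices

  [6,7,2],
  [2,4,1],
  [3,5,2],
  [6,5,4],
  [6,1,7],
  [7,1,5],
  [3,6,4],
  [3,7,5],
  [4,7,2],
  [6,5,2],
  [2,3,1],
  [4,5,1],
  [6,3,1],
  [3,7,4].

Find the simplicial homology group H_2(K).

Order the vertices as 1 < 2 < 3 < 4 < 5 < 6 < 7. Listing each simplex with vertices in this order, K has dimension 2 with simplices:

  0-simplices (7): [1], [2], [3], [4], [5], [6], [7]
  1-simplices (21): [1,2], [1,3], [1,4], [1,5], [1,6], [1,7], [2,3], [2,4], [2,5], [2,6], [2,7], [3,4], [3,5], [3,6], [3,7], [4,5], [4,6], [4,7], [5,6], [5,7], [6,7]
  2-simplices (14): [1,2,3], [1,2,4], [1,3,6], [1,4,5], [1,5,7], [1,6,7], [2,3,5], [2,4,7], [2,5,6], [2,6,7], [3,4,6], [3,4,7], [3,5,7], [4,5,6]

so the chain groups are C_0 ≅ Z^7, C_1 ≅ Z^21, C_2 ≅ Z^14.

Boundary ∂_1: C_1 → C_0 maps an edge to its endpoints' difference, ∂[p,q] = q − p.
This gives a 7×21 integer matrix of rank 6; reducing to Smith normal form yields diagonal entries (1,1,1,1,1,1).

∂_2: C_2 → C_1 sends each 2-simplex [p,q,r] to [q,r] − [p,r] + [p,q]. For instance
  ∂[2,5,6] = [5,6] − [2,6] + [2,5],
  ∂[2,6,7] = [6,7] − [2,7] + [2,6].
The resulting 21×14 matrix has rank 13, and its Smith normal form has invariant factors (1,1,1,1,1,1,1,1,1,1,1,1,1).

Computing H_k = (kernel of ∂_k) / (image of ∂_{k+1}):

  H_2: rank ker ∂_2 − rank ∂_3 = (14 − 13) − 0 = 1, and there is no ∂_3, so H_2 = Z.

(K is a triangulation of the torus T^2.)

H_2 ≅ Z.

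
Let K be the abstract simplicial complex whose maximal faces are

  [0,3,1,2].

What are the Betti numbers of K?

We work with the vertex ordering 0 < 1 < 2 < 3. The simplices of K, each written with vertices in increasing order, are:

  0-simplices (4): [0], [1], [2], [3]
  1-simplices (6): [0,1], [0,2], [0,3], [1,2], [1,3], [2,3]
  2-simplices (4): [0,1,2], [0,1,3], [0,2,3], [1,2,3]
  3-simplices (1): [0,1,2,3]

Hence C_0 ≅ Z^4, C_1 ≅ Z^6, C_2 ≅ Z^4, C_3 ≅ Z^1.

The boundary map ∂_1: C_1 → C_0 maps an edge to its endpoints' difference, ∂[p,q] = q − p. For instance
  ∂[0,2] = [2] − [0].
The resulting 4×6 matrix has rank 3, and its Smith normal form has invariant factors (1,1,1).

The boundary map ∂_2: C_2 → C_1 sends each 2-simplex [p,q,r] to [q,r] − [p,r] + [p,q]. For instance
  ∂[0,1,2] = [1,2] − [0,2] + [0,1],
  ∂[0,2,3] = [2,3] − [0,3] + [0,2].
The resulting 6×4 matrix has rank 3, and its Smith normal form has invariant factors (1,1,1).

Boundary ∂_3: C_3 → C_2 sends each 3-simplex σ to the alternating sum Σ_i (−1)^i (σ with its i-th vertex removed). For instance
  ∂[0,1,2,3] = [1,2,3] − [0,2,3] + [0,1,3] − [0,1,2].
As a 4×1 matrix over Z this has rank 1, with invariant factors (1).

Now H_k = ker ∂_k / im ∂_{k+1}, so:

  H_0: rank C_0 − rank ∂_1 = 4 − 3 = 1, and the invariant factors of ∂_1 are all 1, so H_0 ≅ Z.
  H_1: rank ker ∂_1 − rank ∂_2 = (6 − 3) − 3 = 0, and the invariant factors of ∂_2 are all 1, so H_1 ≅ 0.
  H_2: rank ker ∂_2 − rank ∂_3 = (4 − 3) − 1 = 0, and the invariant factors of ∂_3 are all 1, so H_2 ≅ 0.
  H_3: rank ker ∂_3 − rank ∂_4 = (1 − 1) − 0 = 0, and there is no ∂_4, so H_3 ≅ 0.

As a check, the Euler characteristic is 4 − 6 + 4 − 1 = 1, which agrees with 1 − 0 + 0 − 0 = 1.

Hence the Betti numbers are b_0 = 1, b_1 = 0, b_2 = 0, b_3 = 0.

b_0 = 1, b_1 = 0, b_2 = 0, b_3 = 0.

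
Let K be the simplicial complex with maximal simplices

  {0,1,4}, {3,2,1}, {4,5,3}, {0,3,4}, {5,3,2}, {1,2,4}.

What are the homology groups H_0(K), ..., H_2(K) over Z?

H_0 ≅ Z,  H_1 ≅ Z,  H_2 = 0.

Order the vertices as 0 < 1 < 2 < 3 < 4 < 5. Listing each simplex with vertices in this order, K has dimension 2 with simplices:

  0-simplices (6): [0], [1], [2], [3], [4], [5]
  1-simplices (12): [0,1], [0,3], [0,4], [1,2], [1,3], [1,4], [2,3], [2,4], [2,5], [3,4], [3,5], [4,5]
  2-simplices (6): [0,1,4], [0,3,4], [1,2,3], [1,2,4], [2,3,5], [3,4,5]

Hence C_0 ≅ Z^6, C_1 ≅ Z^12, C_2 ≅ Z^6.

Boundary ∂_1: C_1 → C_0 sends each edge [p,q] (with p < q) to q − p.
This gives a 6×12 integer matrix of rank 5; reducing to Smith normal form yields diagonal entries (1,1,1,1,1).

Boundary ∂_2: C_2 → C_1 sends each 2-simplex [p,q,r] to [q,r] − [p,r] + [p,q]. For instance
  ∂[1,2,3] = [2,3] − [1,3] + [1,2],
  ∂[0,1,4] = [1,4] − [0,4] + [0,1].
This gives a 12×6 integer matrix of rank 6; reducing to Smith normal form yields diagonal entries (1,1,1,1,1,1).

Reading off H_k = ker ∂_k / im ∂_{k+1}:

  H_0: rank C_0 − rank ∂_1 = 6 − 5 = 1, and the invariant factors of ∂_1 are all 1, so H_0 ≅ Z.
  H_1: rank ker ∂_1 − rank ∂_2 = (12 − 5) − 6 = 1, and the invariant factors of ∂_2 are all 1, so H_1 ≅ Z.
  H_2: rank ker ∂_2 − rank ∂_3 = (6 − 6) − 0 = 0, and there is no ∂_3, so H_2 ≅ 0.

As a check, the Euler characteristic is 6 − 12 + 6 = 0, which agrees with 1 − 1 + 0 = 0.
(K is a triangulation of the cylinder S^1 x I.)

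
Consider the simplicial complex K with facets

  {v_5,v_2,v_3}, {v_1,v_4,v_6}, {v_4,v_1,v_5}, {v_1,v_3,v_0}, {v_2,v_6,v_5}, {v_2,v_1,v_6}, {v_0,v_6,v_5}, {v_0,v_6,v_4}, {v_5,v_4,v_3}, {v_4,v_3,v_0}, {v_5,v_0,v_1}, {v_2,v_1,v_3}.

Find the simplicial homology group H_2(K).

Fix the vertex order v_0 < v_1 < v_2 < v_3 < v_4 < v_5 < v_6 and write every simplex with vertices in increasing order. Then dim K = 2 and the simplices of K are:

  0-simplices (7): [v_0], [v_1], [v_2], [v_3], [v_4], [v_5], [v_6]
  1-simplices (18): (18 of them)
  2-simplices (12): (12 of them)

so the chain groups are C_0 ≅ Z^7, C_1 ≅ Z^18, C_2 ≅ Z^12.

∂_1: C_1 → C_0 is given by ∂[p,q] = [q] − [p]. For instance
  ∂[v_1,v_4] = [v_4] − [v_1].
The resulting 7×18 matrix has rank 6, and its Smith normal form has invariant factors (1,1,1,1,1,1).

The boundary map ∂_2: C_2 → C_1 maps a triangle to the signed sum of its edges. For instance
  ∂[v_2,v_5,v_6] = [v_5,v_6] − [v_2,v_6] + [v_2,v_5],
  ∂[v_0,v_3,v_4] = [v_3,v_4] − [v_0,v_4] + [v_0,v_3].
This gives a 18×12 integer matrix of rank 12; reducing to Smith normal form yields diagonal entries (1,1,1,1,1,1,1,1,1,1,1,2).

Reading off H_k = ker ∂_k / im ∂_{k+1}:

  H_2: rank ker ∂_2 − rank ∂_3 = (12 − 12) − 0 = 0, and there is no ∂_3, so H_2 ≅ 0.

H_2 = 0.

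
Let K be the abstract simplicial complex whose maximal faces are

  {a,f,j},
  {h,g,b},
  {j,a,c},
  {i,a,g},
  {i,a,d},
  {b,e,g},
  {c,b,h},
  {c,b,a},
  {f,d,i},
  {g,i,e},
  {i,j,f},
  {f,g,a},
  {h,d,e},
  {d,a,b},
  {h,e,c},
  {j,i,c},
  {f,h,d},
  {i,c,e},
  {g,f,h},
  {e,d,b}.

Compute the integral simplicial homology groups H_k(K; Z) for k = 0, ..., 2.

K has 10 vertices, 30 edges, 20 triangles.
rank ∂_0 = 0, rank ∂_1 = 9 ⇒ b_0 = 10 − 0 − 9 = 1; all invariant factors of ∂_1 are 1 so no torsion. So H_0 ≅ Z.
rank ∂_1 = 9, rank ∂_2 = 20 ⇒ b_1 = 30 − 9 − 20 = 1; ∂_2 has invariant factor(s) [2] giving torsion. So H_1 ≅ Z ⊕ Z/2Z.
rank ∂_2 = 20, rank ∂_3 = 0 ⇒ b_2 = 20 − 20 − 0 = 0. So H_2 ≅ 0.

H_0 = Z,  H_1 = Z ⊕ Z/2Z,  H_2 = 0.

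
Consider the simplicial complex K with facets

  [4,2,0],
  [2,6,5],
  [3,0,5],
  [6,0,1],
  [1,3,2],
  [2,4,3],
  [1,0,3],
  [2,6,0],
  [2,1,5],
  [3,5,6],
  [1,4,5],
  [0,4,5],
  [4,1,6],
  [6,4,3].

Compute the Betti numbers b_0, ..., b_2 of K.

b_0 = 1, b_1 = 2, b_2 = 1.

We work with the vertex ordering 0 < 1 < 2 < 3 < 4 < 5 < 6. The simplices of K, each written with vertices in increasing order, are:

  0-simplices (7): [0], [1], [2], [3], [4], [5], [6]
  1-simplices (21): [0,1], [0,2], [0,3], [0,4], [0,5], [0,6], [1,2], [1,3], [1,4], [1,5], [1,6], [2,3], [2,4], [2,5], [2,6], [3,4], [3,5], [3,6], [4,5], [4,6], [5,6]
  2-simplices (14): [0,1,3], [0,1,6], [0,2,4], [0,2,6], [0,3,5], [0,4,5], [1,2,3], [1,2,5], [1,4,5], [1,4,6], [2,3,4], [2,5,6], [3,4,6], [3,5,6]

Hence C_0 ≅ Z^7, C_1 ≅ Z^21, C_2 ≅ Z^14.

The boundary map ∂_1: C_1 → C_0 maps an edge to its endpoints' difference, ∂[p,q] = q − p. For instance
  ∂[0,2] = [2] − [0].
The 7×21 boundary matrix has rank 6 and Smith normal form diag(1,1,1,1,1,1).

Boundary ∂_2: C_2 → C_1 sends each 2-simplex [p,q,r] to [q,r] − [p,r] + [p,q]. For instance
  ∂[1,2,3] = [2,3] − [1,3] + [1,2],
  ∂[0,1,3] = [1,3] − [0,3] + [0,1].
The 21×14 boundary matrix has rank 13 and Smith normal form diag(1,1,1,1,1,1,1,1,1,1,1,1,1).

From H_k ≅ ker(∂_k) / im(∂_{k+1}) we obtain:

  H_0: rank C_0 − rank ∂_1 = 7 − 6 = 1, and the invariant factors of ∂_1 are all 1, so H_0 ≅ Z.
  H_1: rank ker ∂_1 − rank ∂_2 = (21 − 6) − 13 = 2, and the invariant factors of ∂_2 are all 1, so H_1 ≅ Z^2.
  H_2: rank ker ∂_2 − rank ∂_3 = (14 − 13) − 0 = 1, and there is no ∂_3, so H_2 ≅ Z.

As a check, the Euler characteristic is 7 − 21 + 14 = 0, which agrees with 1 − 2 + 1 = 0.

Hence the Betti numbers are b_0 = 1, b_1 = 2, b_2 = 1.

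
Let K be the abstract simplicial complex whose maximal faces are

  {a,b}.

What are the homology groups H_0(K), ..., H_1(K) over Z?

H_0 ≅ Z,  H_1 = 0.

Fix the vertex order a < b and write every simplex with vertices in increasing order. Then dim K = 1 and the simplices of K are:

  0-simplices (2): a, b
  1-simplices (1): ab

Hence C_0 ≅ Z^2, C_1 ≅ Z^1.

The boundary map ∂_1: C_1 → C_0 is given by ∂[p,q] = [q] − [p]. For instance
  ∂ab = b − a.
The resulting 2×1 matrix has rank 1, and its Smith normal form has invariant factors (1).

From H_k ≅ ker(∂_k) / im(∂_{k+1}) we obtain:

  H_0: rank C_0 − rank ∂_1 = 2 − 1 = 1, and the invariant factors of ∂_1 are all 1, so H_0 ≅ Z.
  H_1: rank ker ∂_1 − rank ∂_2 = (1 − 1) − 0 = 0, and there is no ∂_2, so H_1 ≅ 0.

As a check, the Euler characteristic is 2 − 1 = 1, which agrees with 1 − 0 = 1.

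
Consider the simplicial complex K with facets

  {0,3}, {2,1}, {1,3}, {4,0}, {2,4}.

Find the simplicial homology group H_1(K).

H_1 = Z.

K has 5 vertices, 5 edges.
rank ∂_1 = 4, rank ∂_2 = 0 ⇒ b_1 = 5 − 4 − 0 = 1. So H_1 = Z.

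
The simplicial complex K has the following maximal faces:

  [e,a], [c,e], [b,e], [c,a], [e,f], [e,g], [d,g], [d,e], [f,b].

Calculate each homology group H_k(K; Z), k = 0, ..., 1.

Order the vertices as a < b < c < d < e < f < g. Listing each simplex with vertices in this order, K has dimension 1 with simplices:

  0-simplices (7): a, b, c, d, e, f, g
  1-simplices (9): ac, ae, be, bf, ce, de, dg, ef, eg

Hence C_0 ≅ Z^7, C_1 ≅ Z^9.

Boundary ∂_1: C_1 → C_0 is given by ∂[p,q] = [q] − [p]. For instance
  ∂ce = e − c.
The resulting 7×9 matrix has rank 6, and its Smith normal form has invariant factors (1,1,1,1,1,1).

Computing H_k = (kernel of ∂_k) / (image of ∂_{k+1}):

  H_0: rank C_0 − rank ∂_1 = 7 − 6 = 1, and the invariant factors of ∂_1 are all 1, so H_0 = Z.
  H_1: rank ker ∂_1 − rank ∂_2 = (9 − 6) − 0 = 3, and there is no ∂_2, so H_1 = Z^3.

As a check, the Euler characteristic is 7 − 9 = -2, which agrees with 1 − 3 = -2.
(K is a triangulation of a wedge of 3 circles.)

H_0 ≅ Z,  H_1 ≅ Z^3.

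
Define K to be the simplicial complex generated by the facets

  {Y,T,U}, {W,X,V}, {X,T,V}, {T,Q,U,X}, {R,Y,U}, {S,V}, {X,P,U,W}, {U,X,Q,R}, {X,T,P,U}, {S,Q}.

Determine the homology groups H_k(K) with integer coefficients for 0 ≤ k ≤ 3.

Fix the vertex order P < Q < R < S < T < U < V < W < X < Y and write every simplex with vertices in increasing order. Then dim K = 3 and the simplices of K are:

  0-simplices (10): P, Q, R, S, T, U, V, W, X, Y
  1-simplices (23): PT, PU, PW, PX, QR, QS, QT, QU, QX, RU, RX, RY, SV, TU, TV, TX, TY, UW, UX, UY, VW, VX, WX
  2-simplices (17): PTU, PTX, PUW, PUX, PWX, QRU, QRX, QTU, QTX, QUX, RUX, RUY, TUX, TUY, TVX, UWX, VWX
  3-simplices (4): PTUX, PUWX, QRUX, QTUX

Hence C_0 ≅ Z^10, C_1 ≅ Z^23, C_2 ≅ Z^17, C_3 ≅ Z^4.

∂_1: C_1 → C_0 maps an edge to its endpoints' difference, ∂[p,q] = q − p. For instance
  ∂PT = T − P.
The resulting 10×23 matrix has rank 9, and its Smith normal form has invariant factors (1,1,1,1,1,1,1,1,1).

The boundary map ∂_2: C_2 → C_1 acts by ∂[p,q,r] = [q,r] − [p,r] + [p,q]. For instance
  ∂PTX = TX − PX + PT,
  ∂PTU = TU − PU + PT.
The 23×17 boundary matrix has rank 13 and Smith normal form diag(1,1,1,1,1,1,1,1,1,1,1,1,1).

The boundary map ∂_3: C_3 → C_2 sends each 3-simplex σ to the alternating sum Σ_i (−1)^i (σ with its i-th vertex removed). For instance
  ∂QRUX = RUX − QUX + QRX − QRU,
  ∂PUWX = UWX − PWX + PUX − PUW.
The resulting 17×4 matrix has rank 4, and its Smith normal form has invariant factors (1,1,1,1).

Now H_k = ker ∂_k / im ∂_{k+1}, so:

  H_0: rank C_0 − rank ∂_1 = 10 − 9 = 1, and the invariant factors of ∂_1 are all 1, so H_0 = Z.
  H_1: rank ker ∂_1 − rank ∂_2 = (23 − 9) − 13 = 1, and the invariant factors of ∂_2 are all 1, so H_1 = Z.
  H_2: rank ker ∂_2 − rank ∂_3 = (17 − 13) − 4 = 0, and the invariant factors of ∂_3 are all 1, so H_2 = 0.
  H_3: rank ker ∂_3 − rank ∂_4 = (4 − 4) − 0 = 0, and there is no ∂_4, so H_3 = 0.

H_0 ≅ Z,  H_1 ≅ Z,  H_2 = 0,  H_3 = 0.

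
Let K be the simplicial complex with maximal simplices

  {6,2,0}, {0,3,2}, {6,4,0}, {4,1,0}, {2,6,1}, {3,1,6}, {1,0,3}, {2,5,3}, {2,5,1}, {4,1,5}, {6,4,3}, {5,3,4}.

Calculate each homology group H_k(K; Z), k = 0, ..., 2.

Order the vertices as 0 < 1 < 2 < 3 < 4 < 5 < 6. Listing each simplex with vertices in this order, K has dimension 2 with simplices:

  0-simplices (7): [0], [1], [2], [3], [4], [5], [6]
  1-simplices (18): [0,1], [0,2], [0,3], [0,4], [0,6], [1,2], [1,3], [1,4], [1,5], [1,6], [2,3], [2,5], [2,6], [3,4], [3,5], [3,6], [4,5], [4,6]
  2-simplices (12): [0,1,3], [0,1,4], [0,2,3], [0,2,6], [0,4,6], [1,2,5], [1,2,6], [1,3,6], [1,4,5], [2,3,5], [3,4,5], [3,4,6]

giving chain groups C_0 ≅ Z^7, C_1 ≅ Z^18, C_2 ≅ Z^12.

The boundary map ∂_1: C_1 → C_0 sends each edge [p,q] (with p < q) to q − p.
The resulting 7×18 matrix has rank 6, and its Smith normal form has invariant factors (1,1,1,1,1,1).

∂_2: C_2 → C_1 maps a triangle to the signed sum of its edges. For instance
  ∂[0,4,6] = [4,6] − [0,6] + [0,4],
  ∂[1,4,5] = [4,5] − [1,5] + [1,4].
The 18×12 boundary matrix has rank 12 and Smith normal form diag(1,1,1,1,1,1,1,1,1,1,1,2).

Reading off H_k = ker ∂_k / im ∂_{k+1}:

  H_0: rank C_0 − rank ∂_1 = 7 − 6 = 1, and the invariant factors of ∂_1 are all 1, so H_0 = Z.
  H_1: rank ker ∂_1 − rank ∂_2 = (18 − 6) − 12 = 0, and ∂_2 has invariant factor 2 > 1, so H_1 = Z/2.
  H_2: rank ker ∂_2 − rank ∂_3 = (12 − 12) − 0 = 0, and there is no ∂_3, so H_2 = 0.

(K is a triangulation of the real projective plane RP^2.)

H_0 = Z,  H_1 = Z/2,  H_2 = 0.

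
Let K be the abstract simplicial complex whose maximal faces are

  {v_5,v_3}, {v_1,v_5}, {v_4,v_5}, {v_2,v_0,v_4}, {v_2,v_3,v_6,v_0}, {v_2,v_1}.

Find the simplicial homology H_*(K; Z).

H_0 ≅ Z,  H_1 ≅ Z^2,  H_2 = 0,  H_3 = 0.

Order the vertices as v_0 < v_1 < v_2 < v_3 < v_4 < v_5 < v_6. Listing each simplex with vertices in this order, K has dimension 3 with simplices:

  0-simplices (7): [v_0], [v_1], [v_2], [v_3], [v_4], [v_5], [v_6]
  1-simplices (12): [v_0,v_2], [v_0,v_3], [v_0,v_4], [v_0,v_6], [v_1,v_2], [v_1,v_5], [v_2,v_3], [v_2,v_4], [v_2,v_6], [v_3,v_5], [v_3,v_6], [v_4,v_5]
  2-simplices (5): [v_0,v_2,v_3], [v_0,v_2,v_4], [v_0,v_2,v_6], [v_0,v_3,v_6], [v_2,v_3,v_6]
  3-simplices (1): [v_0,v_2,v_3,v_6]

Hence C_0 ≅ Z^7, C_1 ≅ Z^12, C_2 ≅ Z^5, C_3 ≅ Z^1.

The boundary map ∂_1: C_1 → C_0 maps an edge to its endpoints' difference, ∂[p,q] = q − p.
This gives a 7×12 integer matrix of rank 6; reducing to Smith normal form yields diagonal entries (1,1,1,1,1,1).

∂_2: C_2 → C_1 maps a triangle to the signed sum of its edges. For instance
  ∂[v_0,v_2,v_3] = [v_2,v_3] − [v_0,v_3] + [v_0,v_2],
  ∂[v_0,v_2,v_6] = [v_2,v_6] − [v_0,v_6] + [v_0,v_2].
This gives a 12×5 integer matrix of rank 4; reducing to Smith normal form yields diagonal entries (1,1,1,1).

Boundary ∂_3: C_3 → C_2 sends each 3-simplex σ to the alternating sum Σ_i (−1)^i (σ with its i-th vertex removed). For instance
  ∂[v_0,v_2,v_3,v_6] = [v_2,v_3,v_6] − [v_0,v_3,v_6] + [v_0,v_2,v_6] − [v_0,v_2,v_3].
This gives a 5×1 integer matrix of rank 1; reducing to Smith normal form yields diagonal entries (1).

From H_k ≅ ker(∂_k) / im(∂_{k+1}) we obtain:

  H_0: rank C_0 − rank ∂_1 = 7 − 6 = 1, and the invariant factors of ∂_1 are all 1, so H_0 = Z.
  H_1: rank ker ∂_1 − rank ∂_2 = (12 − 6) − 4 = 2, and the invariant factors of ∂_2 are all 1, so H_1 = Z^2.
  H_2: rank ker ∂_2 − rank ∂_3 = (5 − 4) − 1 = 0, and the invariant factors of ∂_3 are all 1, so H_2 = 0.
  H_3: rank ker ∂_3 − rank ∂_4 = (1 − 1) − 0 = 0, and there is no ∂_4, so H_3 = 0.

As a check, the Euler characteristic is 7 − 12 + 5 − 1 = -1, which agrees with 1 − 2 + 0 − 0 = -1.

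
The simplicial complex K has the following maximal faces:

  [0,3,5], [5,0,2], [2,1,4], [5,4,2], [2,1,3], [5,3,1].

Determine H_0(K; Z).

Take the total order 0 < 1 < 2 < 3 < 4 < 5 on the vertex set. Then K (dimension 2) consists of the simplices:

  0-simplices (6): [0], [1], [2], [3], [4], [5]
  1-simplices (12): [0,2], [0,3], [0,5], [1,2], [1,3], [1,4], [1,5], [2,3], [2,4], [2,5], [3,5], [4,5]
  2-simplices (6): [0,2,5], [0,3,5], [1,2,3], [1,2,4], [1,3,5], [2,4,5]

so the chain groups are C_0 ≅ Z^6, C_1 ≅ Z^12, C_2 ≅ Z^6.

Boundary ∂_1: C_1 → C_0 sends each edge [p,q] (with p < q) to q − p.
The resulting 6×12 matrix has rank 5, and its Smith normal form has invariant factors (1,1,1,1,1).

Boundary ∂_2: C_2 → C_1 sends each 2-simplex [p,q,r] to [q,r] − [p,r] + [p,q]. For instance
  ∂[0,2,5] = [2,5] − [0,5] + [0,2],
  ∂[1,2,4] = [2,4] − [1,4] + [1,2].
The resulting 12×6 matrix has rank 6, and its Smith normal form has invariant factors (1,1,1,1,1,1).

Reading off H_k = ker ∂_k / im ∂_{k+1}:

  H_0: rank C_0 − rank ∂_1 = 6 − 5 = 1, and the invariant factors of ∂_1 are all 1, so H_0 ≅ Z.

H_0 ≅ Z.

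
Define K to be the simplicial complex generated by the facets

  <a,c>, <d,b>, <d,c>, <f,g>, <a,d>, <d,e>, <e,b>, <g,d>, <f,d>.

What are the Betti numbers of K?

We work with the vertex ordering a < b < c < d < e < f < g. The simplices of K, each written with vertices in increasing order, are:

  0-simplices (7): a, b, c, d, e, f, g
  1-simplices (9): ac, ad, bd, be, cd, de, df, dg, fg

giving chain groups C_0 ≅ Z^7, C_1 ≅ Z^9.

Boundary ∂_1: C_1 → C_0 is given by ∂[p,q] = [q] − [p].
As a 7×9 matrix over Z this has rank 6, with invariant factors (1,1,1,1,1,1).

Computing H_k = (kernel of ∂_k) / (image of ∂_{k+1}):

  H_0: rank C_0 − rank ∂_1 = 7 − 6 = 1, and the invariant factors of ∂_1 are all 1, so H_0 ≅ Z.
  H_1: rank ker ∂_1 − rank ∂_2 = (9 − 6) − 0 = 3, and there is no ∂_2, so H_1 ≅ Z^3.

Hence the Betti numbers are b_0 = 1, b_1 = 3.

b_0 = 1, b_1 = 3.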